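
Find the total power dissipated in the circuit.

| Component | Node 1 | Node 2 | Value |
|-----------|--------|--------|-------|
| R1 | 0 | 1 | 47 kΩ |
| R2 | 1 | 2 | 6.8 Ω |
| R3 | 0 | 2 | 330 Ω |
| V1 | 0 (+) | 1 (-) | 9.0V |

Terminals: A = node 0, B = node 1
Nodal analysis, taking node 1 as the 0 V reference.
Source V1 fixes V_0 = 9 V.
KCL at each unknown node (sum of currents leaving = 0; resistances in Ω):
  Node 2: (V_2 - 0)/6.8 + (V_2 - 9)/330 = 0
Collecting terms: 0.1501 × V_2 = 0.02727  =>  V_2 = 0.1817 V
Power in each resistor, P = (ΔV)²/R:
  P_R1 = (9 - 0)²/47000 = 0.001723 W
  P_R2 = (0 - 0.1817)²/6.8 = 0.004856 W
  P_R3 = (9 - 0.1817)²/330 = 0.2356 W
P_total = P_R1 + P_R2 + P_R3 = 0.2422 W

Final answer: 0.2422 W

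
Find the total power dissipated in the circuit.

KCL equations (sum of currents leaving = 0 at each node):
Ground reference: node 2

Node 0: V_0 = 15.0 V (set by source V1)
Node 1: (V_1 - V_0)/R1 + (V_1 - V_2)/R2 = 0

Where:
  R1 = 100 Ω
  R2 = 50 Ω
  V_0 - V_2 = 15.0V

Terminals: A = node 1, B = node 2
Nodal analysis, taking node 2 as the 0 V reference.
Source V1 fixes V_0 = 15 V.
KCL at each unknown node (sum of currents leaving = 0; resistances in Ω):
  Node 1: (V_1 - 15)/100 + (V_1 - 0)/50 = 0
Collecting terms: 0.03 × V_1 = 0.15  =>  V_1 = 5 V
Power in each resistor, P = (ΔV)²/R:
  P_R1 = (15 - 5)²/100 = 1 W
  P_R2 = (5 - 0)²/50 = 0.5 W
P_total = P_R1 + P_R2 = 1.5 W

Final answer: 1.5 W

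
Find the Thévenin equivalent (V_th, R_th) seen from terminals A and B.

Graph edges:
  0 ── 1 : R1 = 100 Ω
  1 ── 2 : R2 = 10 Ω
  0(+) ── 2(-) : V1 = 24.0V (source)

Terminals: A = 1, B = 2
Step 1 — V_th is the open-circuit voltage V_A - V_B (nothing connected across the terminals).
Nodal analysis, taking node 2 as the 0 V reference.
Source V1 fixes V_0 = 24 V.
KCL at each unknown node (sum of currents leaving = 0; resistances in Ω):
  Node 1: (V_1 - 24)/100 + (V_1 - 0)/10 = 0
Collecting terms: 0.11 × V_1 = 0.24  =>  V_1 = 2.182 V
V_th = V_1 - V_2 = 2.182 - 0 = 2.182 V
Step 2 — R_th: zero the source — replace V1 by a short circuit (node 2 merges into node 0) — and find the resistance seen between A (node 1) and B (node 0).
Reduce the network between node 1 (A) and node 0 (B) by series/parallel combination:
  Rp1 = R1 ‖ R2 (parallel, both between nodes 0 and 1) = 1/(1/100 + 1/10) = 9.091 Ω
R_th = 9.091 Ω

Final answer: V_th = 2.182 V, R_th = 9.091 Ω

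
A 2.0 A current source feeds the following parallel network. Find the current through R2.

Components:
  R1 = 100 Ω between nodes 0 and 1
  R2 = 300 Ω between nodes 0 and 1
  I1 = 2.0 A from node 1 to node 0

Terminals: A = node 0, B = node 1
All resistors sit directly between nodes 0 and 1, so they are in parallel and share one voltage V; the full source current 2 A splits among them.
1/R_par = 1/100 + 1/300 = 0.01333 S  =>  R_par = 75 Ω
V = I × R_par = 2 × 75 = 150 V
I_R2 = V/R2 = 150/300 = 0.5 A

Final answer: 0.5 A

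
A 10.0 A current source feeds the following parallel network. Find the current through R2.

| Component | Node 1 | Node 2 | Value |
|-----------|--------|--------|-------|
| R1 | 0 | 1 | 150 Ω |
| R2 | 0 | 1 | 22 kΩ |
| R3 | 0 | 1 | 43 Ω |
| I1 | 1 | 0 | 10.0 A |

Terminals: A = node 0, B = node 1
All resistors sit directly between nodes 0 and 1, so they are in parallel and share one voltage V; the full source current 10 A splits among them.
1/R_par = 1/150 + 1/22000 + 1/43 = 0.02997 S  =>  R_par = 33.37 Ω
V = I × R_par = 10 × 33.37 = 333.7 V
I_R2 = V/R2 = 333.7/22000 = 0.01517 A

Final answer: 0.01517 A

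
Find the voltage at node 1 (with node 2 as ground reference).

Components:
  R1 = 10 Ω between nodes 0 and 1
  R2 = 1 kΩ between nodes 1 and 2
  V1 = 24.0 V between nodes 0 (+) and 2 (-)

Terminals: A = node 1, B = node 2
Nodal analysis, taking node 2 as the 0 V reference.
Source V1 fixes V_0 = 24 V.
KCL at each unknown node (sum of currents leaving = 0; resistances in Ω):
  Node 1: (V_1 - 24)/10 + (V_1 - 0)/1000 = 0
Collecting terms: 0.101 × V_1 = 2.4  =>  V_1 = 23.76 V
The requested potential is V_1 = 23.76 V.

Final answer: V_1 = 23.76 V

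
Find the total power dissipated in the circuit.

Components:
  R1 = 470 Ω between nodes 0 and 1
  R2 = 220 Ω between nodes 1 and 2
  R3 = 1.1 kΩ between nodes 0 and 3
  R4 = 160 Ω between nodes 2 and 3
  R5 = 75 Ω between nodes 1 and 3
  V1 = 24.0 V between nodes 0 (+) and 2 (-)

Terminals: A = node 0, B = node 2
Nodal analysis, taking node 2 as the 0 V reference.
Source V1 fixes V_0 = 24 V.
KCL at each unknown node (sum of currents leaving = 0; resistances in Ω):
  Node 1: (V_1 - 24)/470 + (V_1 - 0)/220 + (V_1 - V_3)/75 = 0
  Node 3: (V_3 - 24)/1100 + (V_3 - 0)/160 + (V_3 - V_1)/75 = 0
Collecting terms (coefficients in siemens):
  0.02001·V_1 - 0.01333·V_3 = 0.05106
  0.02049·V_3 - 0.01333·V_1 = 0.02182
Determinant D = (0.02001)(0.02049) - (-0.01333)(-0.01333) = 0.0002322
V_1 = [(0.05106)(0.02049) - (-0.01333)(0.02182)]/D = 5.759 V
V_3 = [(0.02001)(0.02182) - (0.05106)(-0.01333)]/D = 4.812 V
Power in each resistor, P = (ΔV)²/R:
  P_R1 = (24 - 5.759)²/470 = 0.7079 W
  P_R2 = (5.759 - 0)²/220 = 0.1508 W
  P_R3 = (24 - 4.812)²/1100 = 0.3347 W
  P_R4 = (0 - 4.812)²/160 = 0.1447 W
  P_R5 = (5.759 - 4.812)²/75 = 0.01197 W
P_total = P_R1 + P_R2 + P_R3 + P_R4 + P_R5 = 1.35 W

Final answer: 1.35 W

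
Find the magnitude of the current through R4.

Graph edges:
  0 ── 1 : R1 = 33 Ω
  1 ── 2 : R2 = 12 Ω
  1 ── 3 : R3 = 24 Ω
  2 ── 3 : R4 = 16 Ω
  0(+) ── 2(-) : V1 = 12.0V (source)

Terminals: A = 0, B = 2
Nodal analysis, taking node 2 as the 0 V reference.
Source V1 fixes V_0 = 12 V.
KCL at each unknown node (sum of currents leaving = 0; resistances in Ω):
  Node 1: (V_1 - 12)/33 + (V_1 - 0)/12 + (V_1 - V_3)/24 = 0
  Node 3: (V_3 - V_1)/24 + (V_3 - 0)/16 = 0
Collecting terms (coefficients in siemens):
  0.1553·V_1 - 0.04167·V_3 = 0.3636
  0.1042·V_3 - 0.04167·V_1 = 0
Determinant D = (0.1553)(0.1042) - (-0.04167)(-0.04167) = 0.01444
V_1 = [(0.3636)(0.1042) - (-0.04167)(0)]/D = 2.623 V
V_3 = [(0.1553)(0) - (0.3636)(-0.04167)]/D = 1.049 V
I_R4 = (V_2 - V_3)/R4 = (0 - 1.049)/16 = -0.06557 A
|I_R4| = 0.06557 A

Final answer: |I_R4| = 0.06557 A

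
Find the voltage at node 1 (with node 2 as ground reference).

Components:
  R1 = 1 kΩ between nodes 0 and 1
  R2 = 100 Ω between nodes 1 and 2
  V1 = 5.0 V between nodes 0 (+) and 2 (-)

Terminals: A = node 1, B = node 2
Nodal analysis, taking node 2 as the 0 V reference.
Source V1 fixes V_0 = 5 V.
KCL at each unknown node (sum of currents leaving = 0; resistances in Ω):
  Node 1: (V_1 - 5)/1000 + (V_1 - 0)/100 = 0
Collecting terms: 0.011 × V_1 = 0.005  =>  V_1 = 0.4545 V
The requested potential is V_1 = 0.4545 V.

Final answer: V_1 = 0.4545 V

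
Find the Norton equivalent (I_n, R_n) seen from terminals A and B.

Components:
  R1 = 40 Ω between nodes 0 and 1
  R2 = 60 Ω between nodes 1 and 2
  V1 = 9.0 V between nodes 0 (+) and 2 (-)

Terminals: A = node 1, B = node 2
Find the Thévenin equivalent first; then I_n = V_th/R_th and R_n = R_th.
Step 1 — V_th is the open-circuit voltage V_A - V_B (nothing connected across the terminals).
Nodal analysis, taking node 2 as the 0 V reference.
Source V1 fixes V_0 = 9 V.
KCL at each unknown node (sum of currents leaving = 0; resistances in Ω):
  Node 1: (V_1 - 9)/40 + (V_1 - 0)/60 = 0
Collecting terms: 0.04167 × V_1 = 0.225  =>  V_1 = 5.4 V
V_th = V_1 - V_2 = 5.4 - 0 = 5.4 V
Step 2 — R_th: zero the source — replace V1 by a short circuit (node 2 merges into node 0) — and find the resistance seen between A (node 1) and B (node 0).
Reduce the network between node 1 (A) and node 0 (B) by series/parallel combination:
  Rp1 = R1 ‖ R2 (parallel, both between nodes 0 and 1) = 1/(1/40 + 1/60) = 24 Ω
R_th = 24 Ω
I_n = V_th/R_th = 5.4/24 = 0.225 A, and R_n = R_th = 24 Ω

Final answer: I_n = 0.225 A, R_n = 24 Ω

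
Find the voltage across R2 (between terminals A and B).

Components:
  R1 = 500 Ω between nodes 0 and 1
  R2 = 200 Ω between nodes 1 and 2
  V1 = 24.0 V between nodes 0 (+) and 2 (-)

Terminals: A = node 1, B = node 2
R1 and R2 are in series across V1 (node 0 → node 1 → node 2), and the output A–B is taken across R2, so this is a voltage divider.
Series current: I = V1/(R1 + R2) = 24/(500 + 200) = 24/700 = 0.03429 A
V_R2 = I × R2 = V1 × R2/(R1 + R2) = 24 × 200/700 = 6.857 V

Final answer: 6.857 V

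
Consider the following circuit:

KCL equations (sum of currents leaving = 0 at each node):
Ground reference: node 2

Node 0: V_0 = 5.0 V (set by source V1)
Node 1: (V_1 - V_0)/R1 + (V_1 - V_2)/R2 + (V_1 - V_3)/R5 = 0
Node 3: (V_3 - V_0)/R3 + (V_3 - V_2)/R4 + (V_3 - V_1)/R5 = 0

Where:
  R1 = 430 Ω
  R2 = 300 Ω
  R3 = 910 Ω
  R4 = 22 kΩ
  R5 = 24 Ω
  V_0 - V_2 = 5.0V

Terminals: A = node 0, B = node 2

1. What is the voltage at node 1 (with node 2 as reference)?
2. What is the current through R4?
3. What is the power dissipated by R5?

Nodal analysis, taking node 2 as the 0 V reference.
Source V1 fixes V_0 = 5 V.
KCL at each unknown node (sum of currents leaving = 0; resistances in Ω):
  Node 1: (V_1 - 5)/430 + (V_1 - 0)/300 + (V_1 - V_3)/24 = 0
  Node 3: (V_3 - 5)/910 + (V_3 - 0)/22000 + (V_3 - V_1)/24 = 0
Collecting terms (coefficients in siemens):
  0.04733·V_1 - 0.04167·V_3 = 0.01163
  0.04281·V_3 - 0.04167·V_1 = 0.005495
Determinant D = (0.04733)(0.04281) - (-0.04167)(-0.04167) = 0.0002899
V_1 = [(0.01163)(0.04281) - (-0.04167)(0.005495)]/D = 2.506 V
V_3 = [(0.04733)(0.005495) - (0.01163)(-0.04167)]/D = 2.568 V
Part 1:
  Read off the nodal solution: V_1 = 2.506 V
Part 2:
  I_R4 = (V_2 - V_3)/R4 = (0 - 2.568)/22000 = -0.0001167 A
  Magnitude: I_R4 = 0.0001167 A
Part 3:
  I_R5 = (V_1 - V_3)/R5 = (2.506 - 2.568)/24 = -0.002556 A
  P_R5 = I_R5² × R5 = (-0.002556)² × 24 = 0.0001568 W

Final answers:
1. V_1 = 2.506 V
2. I_R4 = 0.0001167 A
3. P_R5 = 0.0001568 W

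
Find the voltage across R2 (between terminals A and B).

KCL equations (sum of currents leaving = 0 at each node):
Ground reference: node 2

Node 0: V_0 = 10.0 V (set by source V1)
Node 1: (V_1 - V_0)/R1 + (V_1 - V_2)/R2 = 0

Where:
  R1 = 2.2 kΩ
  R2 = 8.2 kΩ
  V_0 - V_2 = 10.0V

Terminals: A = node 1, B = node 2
R1 and R2 are in series across V1 (node 0 → node 1 → node 2), and the output A–B is taken across R2, so this is a voltage divider.
Series current: I = V1/(R1 + R2) = 10/(2200 + 8200) = 10/10400 = 0.0009615 A
V_R2 = I × R2 = V1 × R2/(R1 + R2) = 10 × 8200/10400 = 7.885 V

Final answer: 7.885 V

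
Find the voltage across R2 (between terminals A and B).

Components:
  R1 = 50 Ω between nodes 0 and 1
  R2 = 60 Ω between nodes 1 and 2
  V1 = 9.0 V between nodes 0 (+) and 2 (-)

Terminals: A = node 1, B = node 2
R1 and R2 are in series across V1 (node 0 → node 1 → node 2), and the output A–B is taken across R2, so this is a voltage divider.
Series current: I = V1/(R1 + R2) = 9/(50 + 60) = 9/110 = 0.08182 A
V_R2 = I × R2 = V1 × R2/(R1 + R2) = 9 × 60/110 = 4.909 V

Final answer: 4.909 V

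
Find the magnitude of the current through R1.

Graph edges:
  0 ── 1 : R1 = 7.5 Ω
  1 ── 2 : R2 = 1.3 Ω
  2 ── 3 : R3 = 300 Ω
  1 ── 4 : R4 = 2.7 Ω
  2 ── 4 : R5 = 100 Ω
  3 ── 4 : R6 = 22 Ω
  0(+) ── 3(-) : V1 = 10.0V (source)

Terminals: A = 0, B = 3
Nodal analysis, taking node 3 as the 0 V reference.
Source V1 fixes V_0 = 10 V.
KCL at each unknown node (sum of currents leaving = 0; resistances in Ω):
  Node 1: (V_1 - 10)/7.5 + (V_1 - V_2)/1.3 + (V_1 - V_4)/2.7 = 0
  Node 2: (V_2 - V_1)/1.3 + (V_2 - 0)/300 + (V_2 - V_4)/100 = 0
  Node 4: (V_4 - V_1)/2.7 + (V_4 - V_2)/100 + (V_4 - 0)/22 = 0
Collecting terms (coefficients in siemens):
  1.273·V_1 - 0.7692·V_2 - 0.3704·V_4 = 1.333
  0.7826·V_2 - 0.7692·V_1 - 0.01·V_4 = 0
  0.4258·V_4 - 0.3704·V_1 - 0.01·V_2 = 0
Solving these 3 simultaneous equations (Gaussian elimination) gives:
  V_1 = 7.523 V, V_2 = 7.48 V, V_4 = 6.719 V
I_R1 = (V_0 - V_1)/R1 = (10 - 7.523)/7.5 = 0.3303 A
|I_R1| = 0.3303 A

Final answer: |I_R1| = 0.3303 A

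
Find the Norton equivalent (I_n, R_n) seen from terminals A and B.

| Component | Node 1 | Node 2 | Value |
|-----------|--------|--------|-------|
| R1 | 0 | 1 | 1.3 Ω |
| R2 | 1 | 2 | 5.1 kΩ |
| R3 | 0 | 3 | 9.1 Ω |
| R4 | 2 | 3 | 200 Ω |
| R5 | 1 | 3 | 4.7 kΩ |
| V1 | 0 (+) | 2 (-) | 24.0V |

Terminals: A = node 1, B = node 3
Find the Thévenin equivalent first; then I_n = V_th/R_th and R_n = R_th.
Step 1 — V_th is the open-circuit voltage V_A - V_B (nothing connected across the terminals).
Nodal analysis, taking node 2 as the 0 V reference.
Source V1 fixes V_0 = 24 V.
KCL at each unknown node (sum of currents leaving = 0; resistances in Ω):
  Node 1: (V_1 - 24)/1.3 + (V_1 - 0)/5100 + (V_1 - V_3)/4700 = 0
  Node 3: (V_3 - 24)/9.1 + (V_3 - 0)/200 + (V_3 - V_1)/4700 = 0
Collecting terms (coefficients in siemens):
  0.7696·V_1 - 0.0002128·V_3 = 18.46
  0.1151·V_3 - 0.0002128·V_1 = 2.637
Determinant D = (0.7696)(0.1151) - (-0.0002128)(-0.0002128) = 0.08859
V_1 = [(18.46)(0.1151) - (-0.0002128)(2.637)]/D = 23.99 V
V_3 = [(0.7696)(2.637) - (18.46)(-0.0002128)]/D = 22.96 V
V_th = V_1 - V_3 = 23.99 - 22.96 = 1.036 V
Step 2 — R_th: zero the source — replace V1 by a short circuit (node 2 merges into node 0) — and find the resistance seen between A (node 1) and B (node 3).
Reduce the network between node 1 (A) and node 3 (B) by series/parallel combination:
  Rp1 = R1 ‖ R2 (parallel, both between nodes 0 and 1) = 1/(1/1.3 + 1/5100) = 1.3 Ω
  Rp2 = R3 ‖ R4 (parallel, both between nodes 0 and 3) = 1/(1/9.1 + 1/200) = 8.704 Ω
  Rs1 = Rp1 + Rp2 (series, joined only at node 0) = 1.3 + 8.704 = 10 Ω
  Rp3 = R5 ‖ Rs1 (parallel, both between nodes 1 and 3) = 1/(1/4700 + 1/10) = 9.982 Ω
R_th = 9.982 Ω
I_n = V_th/R_th = 1.036/9.982 = 0.1038 A, and R_n = R_th = 9.982 Ω

Final answer: I_n = 0.1038 A, R_n = 9.982 Ω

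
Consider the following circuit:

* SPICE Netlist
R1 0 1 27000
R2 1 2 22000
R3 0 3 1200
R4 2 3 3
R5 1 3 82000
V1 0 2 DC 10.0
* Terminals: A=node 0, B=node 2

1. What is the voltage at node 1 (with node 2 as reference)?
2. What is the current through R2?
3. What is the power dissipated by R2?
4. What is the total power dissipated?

Nodal analysis, taking node 2 as the 0 V reference.
Source V1 fixes V_0 = 10 V.
KCL at each unknown node (sum of currents leaving = 0; resistances in Ω):
  Node 1: (V_1 - 10)/27000 + (V_1 - 0)/22000 + (V_1 - V_3)/82000 = 0
  Node 3: (V_3 - 10)/1200 + (V_3 - 0)/3 + (V_3 - V_1)/82000 = 0
Collecting terms (coefficients in siemens):
  0.00009469·V_1 - 0.0000122·V_3 = 0.0003704
  0.3342·V_3 - 0.0000122·V_1 = 0.008333
Determinant D = (0.00009469)(0.3342) - (-0.0000122)(-0.0000122) = 0.00003164
V_1 = [(0.0003704)(0.3342) - (-0.0000122)(0.008333)]/D = 3.915 V
V_3 = [(0.00009469)(0.008333) - (0.0003704)(-0.0000122)]/D = 0.02508 V
Part 1:
  Read off the nodal solution: V_1 = 3.915 V
Part 2:
  I_R2 = (V_1 - V_2)/R2 = (3.915 - 0)/22000 = 0.0001779 A
  Magnitude: I_R2 = 0.0001779 A
Part 3:
  I_R2 = (V_1 - V_2)/R2 = (3.915 - 0)/22000 = 0.0001779 A
  P_R2 = I_R2² × R2 = (0.0001779)² × 22000 = 0.0006966 W
Part 4:
  Power in each resistor, P = (ΔV)²/R:
    P_R1 = (10 - 3.915)²/27000 = 0.001371 W
    P_R2 = (3.915 - 0)²/22000 = 0.0006966 W
    P_R3 = (10 - 0.02508)²/1200 = 0.08292 W
    P_R4 = (0 - 0.02508)²/3 = 0.0002097 W
    P_R5 = (3.915 - 0.02508)²/82000 = 0.0001845 W
  P_total = P_R1 + P_R2 + P_R3 + P_R4 + P_R5 = 0.08538 W

Final answers:
1. V_1 = 3.915 V
2. I_R2 = 0.0001779 A
3. P_R2 = 0.0006966 W
4. P_total = 0.08538 W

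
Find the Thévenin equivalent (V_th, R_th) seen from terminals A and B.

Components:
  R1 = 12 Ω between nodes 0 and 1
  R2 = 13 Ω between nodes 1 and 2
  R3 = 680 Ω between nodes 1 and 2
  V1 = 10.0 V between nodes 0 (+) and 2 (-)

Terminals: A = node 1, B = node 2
Step 1 — V_th is the open-circuit voltage V_A - V_B (nothing connected across the terminals).
Nodal analysis, taking node 2 as the 0 V reference.
Source V1 fixes V_0 = 10 V.
KCL at each unknown node (sum of currents leaving = 0; resistances in Ω):
  Node 1: (V_1 - 10)/12 + (V_1 - 0)/13 + (V_1 - 0)/680 = 0
Collecting terms: 0.1617 × V_1 = 0.8333  =>  V_1 = 5.153 V
V_th = V_1 - V_2 = 5.153 - 0 = 5.153 V
Step 2 — R_th: zero the source — replace V1 by a short circuit (node 2 merges into node 0) — and find the resistance seen between A (node 1) and B (node 0).
Reduce the network between node 1 (A) and node 0 (B) by series/parallel combination:
  Rp1 = R1 ‖ R2 ‖ R3 (parallel, all between nodes 0 and 1) = 1/(1/12 + 1/13 + 1/680) = 6.183 Ω
R_th = 6.183 Ω

Final answer: V_th = 5.153 V, R_th = 6.183 Ω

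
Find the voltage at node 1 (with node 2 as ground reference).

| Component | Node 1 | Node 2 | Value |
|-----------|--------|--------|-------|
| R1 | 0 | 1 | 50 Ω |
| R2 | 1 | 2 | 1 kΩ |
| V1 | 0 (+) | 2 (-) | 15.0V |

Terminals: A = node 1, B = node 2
Nodal analysis, taking node 2 as the 0 V reference.
Source V1 fixes V_0 = 15 V.
KCL at each unknown node (sum of currents leaving = 0; resistances in Ω):
  Node 1: (V_1 - 15)/50 + (V_1 - 0)/1000 = 0
Collecting terms: 0.021 × V_1 = 0.3  =>  V_1 = 14.29 V
The requested potential is V_1 = 14.29 V.

Final answer: V_1 = 14.29 V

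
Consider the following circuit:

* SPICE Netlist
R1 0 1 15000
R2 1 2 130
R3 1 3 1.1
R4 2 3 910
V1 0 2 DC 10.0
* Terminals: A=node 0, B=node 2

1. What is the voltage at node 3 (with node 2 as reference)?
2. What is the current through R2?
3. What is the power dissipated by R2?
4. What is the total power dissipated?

Nodal analysis, taking node 2 as the 0 V reference.
Source V1 fixes V_0 = 10 V.
KCL at each unknown node (sum of currents leaving = 0; resistances in Ω):
  Node 1: (V_1 - 10)/15000 + (V_1 - 0)/130 + (V_1 - V_3)/1.1 = 0
  Node 3: (V_3 - V_1)/1.1 + (V_3 - 0)/910 = 0
Collecting terms (coefficients in siemens):
  0.9168·V_1 - 0.9091·V_3 = 0.0006667
  0.9102·V_3 - 0.9091·V_1 = 0
Determinant D = (0.9168)(0.9102) - (-0.9091)(-0.9091) = 0.008061
V_1 = [(0.0006667)(0.9102) - (-0.9091)(0)]/D = 0.07527 V
V_3 = [(0.9168)(0) - (0.0006667)(-0.9091)]/D = 0.07518 V
Part 1:
  Read off the nodal solution: V_3 = 0.07518 V
Part 2:
  I_R2 = (V_1 - V_2)/R2 = (0.07527 - 0)/130 = 0.000579 A
  Magnitude: I_R2 = 0.000579 A
Part 3:
  I_R2 = (V_1 - V_2)/R2 = (0.07527 - 0)/130 = 0.000579 A
  P_R2 = I_R2² × R2 = (0.000579)² × 130 = 0.00004359 W
Part 4:
  Power in each resistor, P = (ΔV)²/R:
    P_R1 = (10 - 0.07527)²/15000 = 0.006567 W
    P_R2 = (0.07527 - 0)²/130 = 0.00004359 W
    P_R3 = (0.07527 - 0.07518)²/1.1 = 0.000000007508 W
    P_R4 = (0 - 0.07518)²/910 = 0.000006212 W
  P_total = P_R1 + P_R2 + P_R3 + P_R4 = 0.006616 W

Final answers:
1. V_3 = 0.07518 V
2. I_R2 = 0.000579 A
3. P_R2 = 4.359e-05 W
4. P_total = 0.006616 W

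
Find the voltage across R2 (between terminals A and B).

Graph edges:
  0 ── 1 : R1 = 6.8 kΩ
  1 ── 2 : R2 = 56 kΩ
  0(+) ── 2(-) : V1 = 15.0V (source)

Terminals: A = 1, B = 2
R1 and R2 are in series across V1 (node 0 → node 1 → node 2), and the output A–B is taken across R2, so this is a voltage divider.
Series current: I = V1/(R1 + R2) = 15/(6800 + 56000) = 15/62800 = 0.0002389 A
V_R2 = I × R2 = V1 × R2/(R1 + R2) = 15 × 56000/62800 = 13.38 V

Final answer: 13.38 V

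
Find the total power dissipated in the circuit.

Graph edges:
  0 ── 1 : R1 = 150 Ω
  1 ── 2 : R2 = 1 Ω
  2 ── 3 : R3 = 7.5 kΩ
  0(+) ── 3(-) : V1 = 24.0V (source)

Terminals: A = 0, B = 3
Nodal analysis, taking node 3 as the 0 V reference.
Source V1 fixes V_0 = 24 V.
KCL at each unknown node (sum of currents leaving = 0; resistances in Ω):
  Node 1: (V_1 - 24)/150 + (V_1 - V_2)/1 = 0
  Node 2: (V_2 - V_1)/1 + (V_2 - 0)/7500 = 0
Collecting terms (coefficients in siemens):
  1.007·V_1 - 1·V_2 = 0.16
  1·V_2 - 1·V_1 = 0
Determinant D = (1.007)(1) - (-1)(-1) = 0.006801
V_1 = [(0.16)(1) - (-1)(0)]/D = 23.53 V
V_2 = [(1.007)(0) - (0.16)(-1)]/D = 23.53 V
Power in each resistor, P = (ΔV)²/R:
  P_R1 = (24 - 23.53)²/150 = 0.001476 W
  P_R2 = (23.53 - 23.53)²/1 = 0.00000984 W
  P_R3 = (23.53 - 0)²/7500 = 0.0738 W
P_total = P_R1 + P_R2 + P_R3 = 0.07528 W

Final answer: 0.07528 W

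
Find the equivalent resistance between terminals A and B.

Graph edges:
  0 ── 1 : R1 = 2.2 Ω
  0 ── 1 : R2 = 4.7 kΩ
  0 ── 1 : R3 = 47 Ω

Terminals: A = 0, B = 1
Reduce the network between node 0 (A) and node 1 (B) by series/parallel combination:
  Rp1 = R1 ‖ R2 ‖ R3 (parallel, all between nodes 0 and 1) = 1/(1/2.2 + 1/4700 + 1/47) = 2.101 Ω
R_eq = 2.101 Ω

Final answer: 2.101 Ω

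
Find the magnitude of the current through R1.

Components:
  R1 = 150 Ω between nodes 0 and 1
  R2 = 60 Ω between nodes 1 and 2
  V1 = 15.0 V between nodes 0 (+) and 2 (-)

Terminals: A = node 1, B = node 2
Nodal analysis, taking node 2 as the 0 V reference.
Source V1 fixes V_0 = 15 V.
KCL at each unknown node (sum of currents leaving = 0; resistances in Ω):
  Node 1: (V_1 - 15)/150 + (V_1 - 0)/60 = 0
Collecting terms: 0.02333 × V_1 = 0.1  =>  V_1 = 4.286 V
I_R1 = (V_0 - V_1)/R1 = (15 - 4.286)/150 = 0.07143 A
|I_R1| = 0.07143 A

Final answer: |I_R1| = 0.07143 A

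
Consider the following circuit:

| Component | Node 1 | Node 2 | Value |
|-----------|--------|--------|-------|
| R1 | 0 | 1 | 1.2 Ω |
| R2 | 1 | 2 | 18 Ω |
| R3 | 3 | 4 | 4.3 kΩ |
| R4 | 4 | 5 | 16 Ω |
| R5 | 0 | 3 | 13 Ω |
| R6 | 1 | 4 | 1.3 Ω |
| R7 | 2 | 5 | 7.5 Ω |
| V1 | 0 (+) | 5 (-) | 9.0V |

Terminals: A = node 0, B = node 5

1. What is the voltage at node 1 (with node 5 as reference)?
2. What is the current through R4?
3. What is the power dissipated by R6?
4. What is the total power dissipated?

Nodal analysis, taking node 5 as the 0 V reference.
Source V1 fixes V_0 = 9 V.
KCL at each unknown node (sum of currents leaving = 0; resistances in Ω):
  Node 1: (V_1 - 9)/1.2 + (V_1 - V_2)/18 + (V_1 - V_4)/1.3 = 0
  Node 2: (V_2 - V_1)/18 + (V_2 - 0)/7.5 = 0
  Node 3: (V_3 - V_4)/4300 + (V_3 - 9)/13 = 0
  Node 4: (V_4 - V_3)/4300 + (V_4 - 0)/16 + (V_4 - V_1)/1.3 = 0
Collecting terms (coefficients in siemens):
  1.658·V_1 - 0.05556·V_2 - 0.7692·V_4 = 7.5
  0.1889·V_2 - 0.05556·V_1 = 0
  0.07716·V_3 - 0.0002326·V_4 = 0.6923
  0.832·V_4 - 0.7692·V_1 - 0.0002326·V_3 = 0
Solving these 4 simultaneous equations (Gaussian elimination) gives:
  V_1 = 8.062 V, V_2 = 2.371 V, V_3 = 8.995 V, V_4 = 7.456 V
Part 1:
  Read off the nodal solution: V_1 = 8.062 V
Part 2:
  I_R4 = (V_4 - V_5)/R4 = (7.456 - 0)/16 = 0.466 A
  Magnitude: I_R4 = 0.466 A
Part 3:
  I_R6 = (V_1 - V_4)/R6 = (8.062 - 7.456)/1.3 = 0.4657 A
  P_R6 = I_R6² × R6 = (0.4657)² × 1.3 = 0.2819 W
Part 4:
  Power in each resistor, P = (ΔV)²/R:
    P_R1 = (9 - 8.062)²/1.2 = 0.7335 W
    P_R2 = (8.062 - 2.371)²/18 = 1.799 W
    P_R3 = (8.995 - 7.456)²/4300 = 0.0005507 W
    P_R4 = (7.456 - 0)²/16 = 3.475 W
    P_R5 = (9 - 8.995)²/13 = 0.000001665 W
    P_R6 = (8.062 - 7.456)²/1.3 = 0.2819 W
    P_R7 = (2.371 - 0)²/7.5 = 0.7496 W
  P_total = P_R1 + P_R2 + P_R3 + P_R4 + P_R5 + P_R6 + P_R7 = 7.04 W

Final answers:
1. V_1 = 8.062 V
2. I_R4 = 0.466 A
3. P_R6 = 0.2819 W
4. P_total = 7.04 W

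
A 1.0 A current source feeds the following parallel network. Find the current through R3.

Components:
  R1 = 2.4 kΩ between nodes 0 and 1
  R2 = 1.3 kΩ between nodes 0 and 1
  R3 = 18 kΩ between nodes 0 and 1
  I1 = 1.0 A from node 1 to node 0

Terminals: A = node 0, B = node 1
All resistors sit directly between nodes 0 and 1, so they are in parallel and share one voltage V; the full source current 1 A splits among them.
1/R_par = 1/2400 + 1/1300 + 1/18000 = 0.001241 S  =>  R_par = 805.5 Ω
V = I × R_par = 1 × 805.5 = 805.5 V
I_R3 = V/R3 = 805.5/18000 = 0.04475 A

Final answer: 0.04475 A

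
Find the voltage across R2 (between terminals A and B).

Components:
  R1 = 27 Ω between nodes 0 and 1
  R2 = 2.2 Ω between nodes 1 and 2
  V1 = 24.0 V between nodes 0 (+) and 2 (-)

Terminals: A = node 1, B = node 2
R1 and R2 are in series across V1 (node 0 → node 1 → node 2), and the output A–B is taken across R2, so this is a voltage divider.
Series current: I = V1/(R1 + R2) = 24/(27 + 2.2) = 24/29.2 = 0.8219 A
V_R2 = I × R2 = V1 × R2/(R1 + R2) = 24 × 2.2/29.2 = 1.808 V

Final answer: 1.808 V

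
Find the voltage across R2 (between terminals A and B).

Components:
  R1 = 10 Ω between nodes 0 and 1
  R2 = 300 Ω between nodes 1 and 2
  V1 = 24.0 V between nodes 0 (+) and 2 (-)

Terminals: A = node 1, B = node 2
R1 and R2 are in series across V1 (node 0 → node 1 → node 2), and the output A–B is taken across R2, so this is a voltage divider.
Series current: I = V1/(R1 + R2) = 24/(10 + 300) = 24/310 = 0.07742 A
V_R2 = I × R2 = V1 × R2/(R1 + R2) = 24 × 300/310 = 23.23 V

Final answer: 23.23 V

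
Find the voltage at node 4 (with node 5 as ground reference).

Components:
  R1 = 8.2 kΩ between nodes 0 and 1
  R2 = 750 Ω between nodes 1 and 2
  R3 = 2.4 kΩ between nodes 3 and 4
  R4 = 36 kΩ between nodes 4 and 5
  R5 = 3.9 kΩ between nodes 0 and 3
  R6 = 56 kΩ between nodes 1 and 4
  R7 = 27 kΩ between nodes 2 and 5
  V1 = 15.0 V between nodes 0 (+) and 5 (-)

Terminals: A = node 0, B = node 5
Nodal analysis, taking node 5 as the 0 V reference.
Source V1 fixes V_0 = 15 V.
KCL at each unknown node (sum of currents leaving = 0; resistances in Ω):
  Node 1: (V_1 - 15)/8200 + (V_1 - V_2)/750 + (V_1 - V_4)/56000 = 0
  Node 2: (V_2 - V_1)/750 + (V_2 - 0)/27000 = 0
  Node 3: (V_3 - V_4)/2400 + (V_3 - 15)/3900 = 0
  Node 4: (V_4 - V_3)/2400 + (V_4 - 0)/36000 + (V_4 - V_1)/56000 = 0
Collecting terms (coefficients in siemens):
  0.001473·V_1 - 0.001333·V_2 - 0.00001786·V_4 = 0.001829
  0.00137·V_2 - 0.001333·V_1 = 0
  0.0006731·V_3 - 0.0004167·V_4 = 0.003846
  0.0004623·V_4 - 0.00001786·V_1 - 0.0004167·V_3 = 0
Solving these 4 simultaneous equations (Gaussian elimination) gives:
  V_1 = 11.69 V, V_2 = 11.37 V, V_3 = 13.56 V, V_4 = 12.67 V
The requested potential is V_4 = 12.67 V.

Final answer: V_4 = 12.67 V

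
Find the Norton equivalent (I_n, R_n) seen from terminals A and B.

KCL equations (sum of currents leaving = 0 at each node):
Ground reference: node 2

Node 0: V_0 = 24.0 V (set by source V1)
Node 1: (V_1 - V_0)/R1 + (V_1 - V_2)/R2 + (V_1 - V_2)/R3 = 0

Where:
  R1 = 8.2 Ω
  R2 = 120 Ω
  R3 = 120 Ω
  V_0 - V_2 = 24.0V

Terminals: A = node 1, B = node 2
Find the Thévenin equivalent first; then I_n = V_th/R_th and R_n = R_th.
Step 1 — V_th is the open-circuit voltage V_A - V_B (nothing connected across the terminals).
Nodal analysis, taking node 2 as the 0 V reference.
Source V1 fixes V_0 = 24 V.
KCL at each unknown node (sum of currents leaving = 0; resistances in Ω):
  Node 1: (V_1 - 24)/8.2 + (V_1 - 0)/120 + (V_1 - 0)/120 = 0
Collecting terms: 0.1386 × V_1 = 2.927  =>  V_1 = 21.11 V
V_th = V_1 - V_2 = 21.11 - 0 = 21.11 V
Step 2 — R_th: zero the source — replace V1 by a short circuit (node 2 merges into node 0) — and find the resistance seen between A (node 1) and B (node 0).
Reduce the network between node 1 (A) and node 0 (B) by series/parallel combination:
  Rp1 = R1 ‖ R2 ‖ R3 (parallel, all between nodes 0 and 1) = 1/(1/8.2 + 1/120 + 1/120) = 7.214 Ω
R_th = 7.214 Ω
I_n = V_th/R_th = 21.11/7.214 = 2.927 A, and R_n = R_th = 7.214 Ω

Final answer: I_n = 2.927 A, R_n = 7.214 Ω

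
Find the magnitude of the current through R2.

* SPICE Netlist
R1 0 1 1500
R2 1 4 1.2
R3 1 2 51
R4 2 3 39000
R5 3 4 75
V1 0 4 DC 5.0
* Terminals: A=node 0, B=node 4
Nodal analysis, taking node 4 as the 0 V reference.
Source V1 fixes V_0 = 5 V.
KCL at each unknown node (sum of currents leaving = 0; resistances in Ω):
  Node 1: (V_1 - 5)/1500 + (V_1 - 0)/1.2 + (V_1 - V_2)/51 = 0
  Node 2: (V_2 - V_1)/51 + (V_2 - V_3)/39000 = 0
  Node 3: (V_3 - V_2)/39000 + (V_3 - 0)/75 = 0
Collecting terms (coefficients in siemens):
  0.8536·V_1 - 0.01961·V_2 = 0.003333
  0.01963·V_2 - 0.01961·V_1 - 0.00002564·V_3 = 0
  0.01336·V_3 - 0.00002564·V_2 = 0
Solving these 3 simultaneous equations (Gaussian elimination) gives:
  V_1 = 0.003997 V, V_2 = 0.003991 V, V_3 = 0.000007661 V
I_R2 = (V_1 - V_4)/R2 = (0.003997 - 0)/1.2 = 0.003331 A
|I_R2| = 0.003331 A

Final answer: |I_R2| = 0.003331 A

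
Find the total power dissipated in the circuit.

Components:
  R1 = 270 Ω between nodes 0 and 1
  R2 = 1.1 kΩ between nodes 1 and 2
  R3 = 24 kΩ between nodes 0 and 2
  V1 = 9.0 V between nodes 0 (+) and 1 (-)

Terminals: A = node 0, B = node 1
Nodal analysis, taking node 1 as the 0 V reference.
Source V1 fixes V_0 = 9 V.
KCL at each unknown node (sum of currents leaving = 0; resistances in Ω):
  Node 2: (V_2 - 0)/1100 + (V_2 - 9)/24000 = 0
Collecting terms: 0.0009508 × V_2 = 0.000375  =>  V_2 = 0.3944 V
Power in each resistor, P = (ΔV)²/R:
  P_R1 = (9 - 0)²/270 = 0.3 W
  P_R2 = (0 - 0.3944)²/1100 = 0.0001414 W
  P_R3 = (9 - 0.3944)²/24000 = 0.003086 W
P_total = P_R1 + P_R2 + P_R3 = 0.3032 W

Final answer: 0.3032 W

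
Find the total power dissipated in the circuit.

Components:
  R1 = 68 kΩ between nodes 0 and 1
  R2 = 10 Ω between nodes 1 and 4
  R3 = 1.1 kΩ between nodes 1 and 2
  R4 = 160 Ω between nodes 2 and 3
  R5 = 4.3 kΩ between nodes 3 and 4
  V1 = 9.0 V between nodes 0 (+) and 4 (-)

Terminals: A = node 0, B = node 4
Nodal analysis, taking node 4 as the 0 V reference.
Source V1 fixes V_0 = 9 V.
KCL at each unknown node (sum of currents leaving = 0; resistances in Ω):
  Node 1: (V_1 - 9)/68000 + (V_1 - 0)/10 + (V_1 - V_2)/1100 = 0
  Node 2: (V_2 - V_1)/1100 + (V_2 - V_3)/160 = 0
  Node 3: (V_3 - V_2)/160 + (V_3 - 0)/4300 = 0
Collecting terms (coefficients in siemens):
  0.1009·V_1 - 0.0009091·V_2 = 0.0001324
  0.007159·V_2 - 0.0009091·V_1 - 0.00625·V_3 = 0
  0.006483·V_3 - 0.00625·V_2 = 0
Solving these 3 simultaneous equations (Gaussian elimination) gives:
  V_1 = 0.001321 V, V_2 = 0.00106 V, V_3 = 0.001022 V
Power in each resistor, P = (ΔV)²/R:
  P_R1 = (9 - 0.001321)²/68000 = 0.001191 W
  P_R2 = (0.001321 - 0)²/10 = 0.0000001745 W
  P_R3 = (0.001321 - 0.00106)²/1100 = 0.00000000006209 W
  P_R4 = (0.00106 - 0.001022)²/160 = 0.000000000009031 W
  P_R5 = (0.001022 - 0)²/4300 = 0.0000000002427 W
P_total = P_R1 + P_R2 + P_R3 + P_R4 + P_R5 = 0.001191 W

Final answer: 0.001191 W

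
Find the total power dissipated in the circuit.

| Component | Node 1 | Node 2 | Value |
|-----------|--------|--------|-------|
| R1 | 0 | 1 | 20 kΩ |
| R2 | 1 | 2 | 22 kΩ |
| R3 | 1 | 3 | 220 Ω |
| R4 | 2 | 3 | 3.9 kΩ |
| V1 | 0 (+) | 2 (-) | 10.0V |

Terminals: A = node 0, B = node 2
Nodal analysis, taking node 2 as the 0 V reference.
Source V1 fixes V_0 = 10 V.
KCL at each unknown node (sum of currents leaving = 0; resistances in Ω):
  Node 1: (V_1 - 10)/20000 + (V_1 - 0)/22000 + (V_1 - V_3)/220 = 0
  Node 3: (V_3 - V_1)/220 + (V_3 - 0)/3900 = 0
Collecting terms (coefficients in siemens):
  0.004641·V_1 - 0.004545·V_3 = 0.0005
  0.004802·V_3 - 0.004545·V_1 = 0
Determinant D = (0.004641)(0.004802) - (-0.004545)(-0.004545) = 0.000001624
V_1 = [(0.0005)(0.004802) - (-0.004545)(0)]/D = 1.479 V
V_3 = [(0.004641)(0) - (0.0005)(-0.004545)]/D = 1.4 V
Power in each resistor, P = (ΔV)²/R:
  P_R1 = (10 - 1.479)²/20000 = 0.003631 W
  P_R2 = (1.479 - 0)²/22000 = 0.00009937 W
  P_R3 = (1.479 - 1.4)²/220 = 0.00002833 W
  P_R4 = (0 - 1.4)²/3900 = 0.0005023 W
P_total = P_R1 + P_R2 + P_R3 + P_R4 = 0.004261 W

Final answer: 0.004261 W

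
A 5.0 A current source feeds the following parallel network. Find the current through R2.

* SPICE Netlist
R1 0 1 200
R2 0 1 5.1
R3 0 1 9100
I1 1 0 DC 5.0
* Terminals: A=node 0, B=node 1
All resistors sit directly between nodes 0 and 1, so they are in parallel and share one voltage V; the full source current 5 A splits among them.
1/R_par = 1/200 + 1/5.1 + 1/9100 = 0.2012 S  =>  R_par = 4.97 Ω
V = I × R_par = 5 × 4.97 = 24.85 V
I_R2 = V/R2 = 24.85/5.1 = 4.873 A

Final answer: 4.873 A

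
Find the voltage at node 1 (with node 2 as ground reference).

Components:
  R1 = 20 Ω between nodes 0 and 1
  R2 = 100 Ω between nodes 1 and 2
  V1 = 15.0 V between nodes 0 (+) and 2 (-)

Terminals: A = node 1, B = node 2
Nodal analysis, taking node 2 as the 0 V reference.
Source V1 fixes V_0 = 15 V.
KCL at each unknown node (sum of currents leaving = 0; resistances in Ω):
  Node 1: (V_1 - 15)/20 + (V_1 - 0)/100 = 0
Collecting terms: 0.06 × V_1 = 0.75  =>  V_1 = 12.5 V
The requested potential is V_1 = 12.5 V.

Final answer: V_1 = 12.5 V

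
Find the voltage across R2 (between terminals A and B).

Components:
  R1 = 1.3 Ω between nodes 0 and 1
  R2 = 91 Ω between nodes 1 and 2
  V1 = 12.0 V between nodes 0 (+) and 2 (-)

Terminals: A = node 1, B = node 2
R1 and R2 are in series across V1 (node 0 → node 1 → node 2), and the output A–B is taken across R2, so this is a voltage divider.
Series current: I = V1/(R1 + R2) = 12/(1.3 + 91) = 12/92.3 = 0.13 A
V_R2 = I × R2 = V1 × R2/(R1 + R2) = 12 × 91/92.3 = 11.83 V

Final answer: 11.83 V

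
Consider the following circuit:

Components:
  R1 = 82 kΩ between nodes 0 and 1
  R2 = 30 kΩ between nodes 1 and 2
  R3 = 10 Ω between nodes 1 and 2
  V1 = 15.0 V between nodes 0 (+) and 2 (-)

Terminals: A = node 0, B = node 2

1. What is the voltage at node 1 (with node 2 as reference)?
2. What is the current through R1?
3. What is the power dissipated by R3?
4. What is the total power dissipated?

Nodal analysis, taking node 2 as the 0 V reference.
Source V1 fixes V_0 = 15 V.
KCL at each unknown node (sum of currents leaving = 0; resistances in Ω):
  Node 1: (V_1 - 15)/82000 + (V_1 - 0)/30000 + (V_1 - 0)/10 = 0
Collecting terms: 0.1 × V_1 = 0.0001829  =>  V_1 = 0.001828 V
Part 1:
  Read off the nodal solution: V_1 = 0.001828 V
Part 2:
  I_R1 = (V_0 - V_1)/R1 = (15 - 0.001828)/82000 = 0.0001829 A
  Magnitude: I_R1 = 0.0001829 A
Part 3:
  I_R3 = (V_1 - V_2)/R3 = (0.001828 - 0)/10 = 0.0001828 A
  P_R3 = I_R3² × R3 = (0.0001828)² × 10 = 0.0000003343 W
Part 4:
  Power in each resistor, P = (ΔV)²/R:
    P_R1 = (15 - 0.001828)²/82000 = 0.002743 W
    P_R2 = (0.001828 - 0)²/30000 = 0.0000000001114 W
    P_R3 = (0.001828 - 0)²/10 = 0.0000003343 W
  P_total = P_R1 + P_R2 + P_R3 = 0.002744 W

Final answers:
1. V_1 = 0.001828 V
2. I_R1 = 0.0001829 A
3. P_R3 = 3.343e-07 W
4. P_total = 0.002744 W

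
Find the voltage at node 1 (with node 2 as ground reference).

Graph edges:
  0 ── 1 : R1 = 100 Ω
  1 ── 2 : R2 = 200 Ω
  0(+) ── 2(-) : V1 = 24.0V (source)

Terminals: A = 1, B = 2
Nodal analysis, taking node 2 as the 0 V reference.
Source V1 fixes V_0 = 24 V.
KCL at each unknown node (sum of currents leaving = 0; resistances in Ω):
  Node 1: (V_1 - 24)/100 + (V_1 - 0)/200 = 0
Collecting terms: 0.015 × V_1 = 0.24  =>  V_1 = 16 V
The requested potential is V_1 = 16 V.

Final answer: V_1 = 16 V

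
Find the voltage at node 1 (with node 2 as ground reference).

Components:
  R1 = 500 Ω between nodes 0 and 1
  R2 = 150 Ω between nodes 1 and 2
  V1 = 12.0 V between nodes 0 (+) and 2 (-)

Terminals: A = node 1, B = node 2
Nodal analysis, taking node 2 as the 0 V reference.
Source V1 fixes V_0 = 12 V.
KCL at each unknown node (sum of currents leaving = 0; resistances in Ω):
  Node 1: (V_1 - 12)/500 + (V_1 - 0)/150 = 0
Collecting terms: 0.008667 × V_1 = 0.024  =>  V_1 = 2.769 V
The requested potential is V_1 = 2.769 V.

Final answer: V_1 = 2.769 V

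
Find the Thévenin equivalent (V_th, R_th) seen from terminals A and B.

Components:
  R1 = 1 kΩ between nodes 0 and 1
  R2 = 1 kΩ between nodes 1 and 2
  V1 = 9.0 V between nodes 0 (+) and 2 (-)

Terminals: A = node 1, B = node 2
Step 1 — V_th is the open-circuit voltage V_A - V_B (nothing connected across the terminals).
Nodal analysis, taking node 2 as the 0 V reference.
Source V1 fixes V_0 = 9 V.
KCL at each unknown node (sum of currents leaving = 0; resistances in Ω):
  Node 1: (V_1 - 9)/1000 + (V_1 - 0)/1000 = 0
Collecting terms: 0.002 × V_1 = 0.009  =>  V_1 = 4.5 V
V_th = V_1 - V_2 = 4.5 - 0 = 4.5 V
Step 2 — R_th: zero the source — replace V1 by a short circuit (node 2 merges into node 0) — and find the resistance seen between A (node 1) and B (node 0).
Reduce the network between node 1 (A) and node 0 (B) by series/parallel combination:
  Rp1 = R1 ‖ R2 (parallel, both between nodes 0 and 1) = 1/(1/1000 + 1/1000) = 500 Ω
R_th = 500 Ω

Final answer: V_th = 4.5 V, R_th = 500 Ω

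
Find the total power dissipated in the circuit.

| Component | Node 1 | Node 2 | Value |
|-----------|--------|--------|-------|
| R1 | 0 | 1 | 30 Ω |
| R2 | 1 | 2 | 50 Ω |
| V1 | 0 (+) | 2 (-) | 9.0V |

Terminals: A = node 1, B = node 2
Nodal analysis, taking node 2 as the 0 V reference.
Source V1 fixes V_0 = 9 V.
KCL at each unknown node (sum of currents leaving = 0; resistances in Ω):
  Node 1: (V_1 - 9)/30 + (V_1 - 0)/50 = 0
Collecting terms: 0.05333 × V_1 = 0.3  =>  V_1 = 5.625 V
Power in each resistor, P = (ΔV)²/R:
  P_R1 = (9 - 5.625)²/30 = 0.3797 W
  P_R2 = (5.625 - 0)²/50 = 0.6328 W
P_total = P_R1 + P_R2 = 1.012 W

Final answer: 1.012 W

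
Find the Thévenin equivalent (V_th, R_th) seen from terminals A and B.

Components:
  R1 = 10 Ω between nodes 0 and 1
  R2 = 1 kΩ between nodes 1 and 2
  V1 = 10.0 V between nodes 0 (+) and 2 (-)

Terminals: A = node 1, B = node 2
Step 1 — V_th is the open-circuit voltage V_A - V_B (nothing connected across the terminals).
Nodal analysis, taking node 2 as the 0 V reference.
Source V1 fixes V_0 = 10 V.
KCL at each unknown node (sum of currents leaving = 0; resistances in Ω):
  Node 1: (V_1 - 10)/10 + (V_1 - 0)/1000 = 0
Collecting terms: 0.101 × V_1 = 1  =>  V_1 = 9.901 V
V_th = V_1 - V_2 = 9.901 - 0 = 9.901 V
Step 2 — R_th: zero the source — replace V1 by a short circuit (node 2 merges into node 0) — and find the resistance seen between A (node 1) and B (node 0).
Reduce the network between node 1 (A) and node 0 (B) by series/parallel combination:
  Rp1 = R1 ‖ R2 (parallel, both between nodes 0 and 1) = 1/(1/10 + 1/1000) = 9.901 Ω
R_th = 9.901 Ω

Final answer: V_th = 9.901 V, R_th = 9.901 Ω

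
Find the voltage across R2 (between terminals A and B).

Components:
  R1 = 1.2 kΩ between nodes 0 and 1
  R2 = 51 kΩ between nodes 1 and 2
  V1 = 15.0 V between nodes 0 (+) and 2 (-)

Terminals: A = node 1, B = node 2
R1 and R2 are in series across V1 (node 0 → node 1 → node 2), and the output A–B is taken across R2, so this is a voltage divider.
Series current: I = V1/(R1 + R2) = 15/(1200 + 51000) = 15/52200 = 0.0002874 A
V_R2 = I × R2 = V1 × R2/(R1 + R2) = 15 × 51000/52200 = 14.66 V

Final answer: 14.66 V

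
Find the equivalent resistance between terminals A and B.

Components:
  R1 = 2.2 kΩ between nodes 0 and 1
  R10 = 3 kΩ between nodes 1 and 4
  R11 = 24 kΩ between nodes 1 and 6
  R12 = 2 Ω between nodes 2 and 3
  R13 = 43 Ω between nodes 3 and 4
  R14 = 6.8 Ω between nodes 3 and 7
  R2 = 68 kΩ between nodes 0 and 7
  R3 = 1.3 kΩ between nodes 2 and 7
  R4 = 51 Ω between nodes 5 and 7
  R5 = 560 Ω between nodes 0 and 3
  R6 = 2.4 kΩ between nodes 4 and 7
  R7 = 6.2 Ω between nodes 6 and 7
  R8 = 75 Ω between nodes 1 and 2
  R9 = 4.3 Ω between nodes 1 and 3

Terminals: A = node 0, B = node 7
The network is not a plain series/parallel combination. Inject a 1 A test current into terminal A (node 0) and return it from terminal B (node 7); then R_eq = V_A / (1 A).
Nodal analysis, taking node 7 as the 0 V reference.
Current source I_test pushes 1 A into node 0 and draws it out of node 7.
KCL at each unknown node (sum of currents leaving = 0; resistances in Ω):
  Node 0: (V_0 - V_1)/2200 + (V_0 - 0)/68000 + (V_0 - V_3)/560 - 1 = 0
  Node 1: (V_1 - V_0)/2200 + (V_1 - V_2)/75 + (V_1 - V_3)/4.3 + (V_1 - V_4)/3000 + (V_1 - V_6)/24000 = 0
  Node 2: (V_2 - V_1)/75 + (V_2 - 0)/1300 + (V_2 - V_3)/2 = 0
  Node 3: (V_3 - V_0)/560 + (V_3 - V_1)/4.3 + (V_3 - V_2)/2 + (V_3 - V_4)/43 + (V_3 - 0)/6.8 = 0
  Node 4: (V_4 - V_1)/3000 + (V_4 - V_3)/43 + (V_4 - 0)/2400 = 0
  Node 5: (V_5 - 0)/51 = 0
  Node 6: (V_6 - V_1)/24000 + (V_6 - 0)/6.2 = 0
Collecting terms (coefficients in siemens):
  0.002255·V_0 - 0.0004545·V_1 - 0.001786·V_3 = 1
  0.2467·V_1 - 0.0004545·V_0 - 0.01333·V_2 - 0.2326·V_3 - 0.0003333·V_4 - 0.00004167·V_6 = 0
  0.5141·V_2 - 0.01333·V_1 - 0.5·V_3 = 0
  0.9047·V_3 - 0.001786·V_0 - 0.2326·V_1 - 0.5·V_2 - 0.02326·V_4 = 0
  0.02401·V_4 - 0.0003333·V_1 - 0.02326·V_3 = 0
  0.01961·V_5 = 0
  0.1613·V_6 - 0.00004167·V_1 = 0
Solving these 7 simultaneous equations (Gaussian elimination) gives:
  V_0 = 450.3 V, V_1 = 7.516 V, V_2 = 6.71 V, V_3 = 6.699 V
  V_4 = 6.594 V, V_5 = 0 V, V_6 = 0.001941 V
R_eq = V_0 / 1 A = 450.3 Ω

Final answer: 450.3 Ω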